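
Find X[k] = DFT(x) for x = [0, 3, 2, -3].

X[k] = Σ(n=0 to 3) x[n] · ω_4^(nk)
where ω_4 = e^(-2πi/4)

Computing each X[k]:
X[0] = 2
X[1] = -2-6i
X[2] = 2
X[3] = -2+6i

X = [2, -2-6i, 2, -2+6i]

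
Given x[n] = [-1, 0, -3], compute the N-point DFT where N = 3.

X[k] = Σ(n=0 to 2) x[n] · ω_3^(nk)
where ω_3 = e^(-2πi/3)

Computing each X[k]:
X[0] = -4
X[1] = 0.5000-2.5981i
X[2] = 0.5000+2.5981i

X = [-4, 0.5000-2.5981i, 0.5000+2.5981i]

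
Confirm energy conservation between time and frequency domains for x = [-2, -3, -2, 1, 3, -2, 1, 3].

Time domain:
Σ|x[n]|² = |-2|² + |-3|² + |-2|² + |1|² + |3|² + |-2|² + |1|² + |3|² = 41.0000

Frequency domain:
(1/8)Σ|X[k]|² = (1/8)(|-1|² + |-4.2929+5.1213i|² + |2+9i|² + |-5.7071-0.8787i|² + |1|² + |-5.7071+0.8787i|² + |2-9i|² + |-4.2929-5.1213i|²) = (1/8)·328.0000 = 41.0000

Both sides agree, confirming Parseval's theorem.

Σ|x[n]|² = (1/N)Σ|X[k]|² = 41.0000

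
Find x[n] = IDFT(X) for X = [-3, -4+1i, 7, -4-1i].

x[n] = (1/4) Σ(k=0 to 3) X[k] · e^(2πikn/4)

Computing each x[n]:
x[0] = -1
x[1] = -3
x[2] = 3
x[3] = -2

x = [-1, -3, 3, -2]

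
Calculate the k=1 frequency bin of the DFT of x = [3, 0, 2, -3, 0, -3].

X[1] = Σ(n=0 to 5) x[n] · ω_6^(1n) where ω_6 = e^(-2πi/6)
= (3)·ω_6^0 + (0)·ω_6^1 + (2)·ω_6^2 + (-3)·ω_6^3 + (0)·ω_6^4 + (-3)·ω_6^5

X[1] = 3.5000-4.3301i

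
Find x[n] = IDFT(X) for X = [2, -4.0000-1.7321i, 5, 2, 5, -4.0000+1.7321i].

x[n] = (1/6) Σ(k=0 to 5) X[k] · e^(2πikn/6)

Computing each x[n]:
x[0] = 1
x[1] = -1
x[2] = 1
x[3] = 3
x[4] = 0
x[5] = -2

x = [1, -1, 1, 3, 0, -2]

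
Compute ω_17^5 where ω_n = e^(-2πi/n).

ω_17^5 = e^(-2πi·5/17)
= cos(-2π·5/17) + i·sin(-2π·5/17)
= cos(-10π/17) + i·sin(-10π/17)

ω_17^5 = cos(-10π/17) + i·sin(-10π/17) = -0.2737-0.9618i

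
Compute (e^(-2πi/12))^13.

Since ω_12^12 = 1, powers reduce modulo 12.
13 mod 12 = 1
So ω_12^13 = ω_12^1 = e^(-2πi·1/12)

ω_12^13 = ω_12^1 = 0.8660-0.5000i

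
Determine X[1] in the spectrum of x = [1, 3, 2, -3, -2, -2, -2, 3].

X[1] = Σ(n=0 to 7) x[n] · ω_8^(1n) where ω_8 = e^(-2πi/8)
= (1)·ω_8^0 + (3)·ω_8^1 + (2)·ω_8^2 + (-3)·ω_8^3 + (-2)·ω_8^4 + (-2)·ω_8^5 + (-2)·ω_8^6 + (3)·ω_8^7

X[1] = 10.7782-3.2929i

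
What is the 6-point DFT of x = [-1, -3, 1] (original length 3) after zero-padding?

Original 3-point DFT: [-3, 3.4641i, -3.4641i]
Zero-padded 6-point DFT provides frequency interpolation.

DFT_6([x, 0, ...]) = [-3, -3.0000+1.7321i, 3.4641i, 3, -3.4641i, -3.0000-1.7321i]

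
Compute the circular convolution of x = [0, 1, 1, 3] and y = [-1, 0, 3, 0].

(x ⊛ y)[n] = Σ(m=0 to 3) x[m] · y[(n-m) mod 4]

Computing each output sample:
(x ⊛ y)[0] = 3
(x ⊛ y)[1] = 8
(x ⊛ y)[2] = -1
(x ⊛ y)[3] = 0

x ⊛ y = [3, 8, -1, 0]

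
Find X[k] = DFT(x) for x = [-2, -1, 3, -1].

X[k] = Σ(n=0 to 3) x[n] · ω_4^(nk)
where ω_4 = e^(-2πi/4)

Computing each X[k]:
X[0] = -1
X[1] = -5
X[2] = 3
X[3] = -5

X = [-1, -5, 3, -5]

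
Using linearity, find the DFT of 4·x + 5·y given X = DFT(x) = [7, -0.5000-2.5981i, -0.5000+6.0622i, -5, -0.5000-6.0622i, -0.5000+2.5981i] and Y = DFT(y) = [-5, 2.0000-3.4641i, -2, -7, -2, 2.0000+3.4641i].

By linearity: DFT(4x + 5y) = 4·DFT(x) + 5·DFT(y)
= 4·[7, -0.5000-2.5981i, -0.5000+6.0622i, -5, -0.5000-6.0622i, -0.5000+2.5981i] + 5·[-5, 2.0000-3.4641i, -2, -7, -2, 2.0000+3.4641i]

Computing element-wise:
Z[0] = 4·(7) + 5·(-5) = 3
Z[1] = 4·(-0.5000-2.5981i) + 5·(2.0000-3.4641i) = 8.0000-27.7129i
Z[2] = 4·(-0.5000+6.0622i) + 5·(-2) = -12.0000+24.2488i
Z[3] = 4·(-5) + 5·(-7) = -55
Z[4] = 4·(-0.5000-6.0622i) + 5·(-2) = -12.0000-24.2488i
Z[5] = 4·(-0.5000+2.5981i) + 5·(2.0000+3.4641i) = 8.0000+27.7129i

DFT(4x + 5y) = 4·X + 5·Y = [3, 8.0000-27.7129i, -12.0000+24.2488i, -55, -12.0000-24.2488i, 8.0000+27.7129i]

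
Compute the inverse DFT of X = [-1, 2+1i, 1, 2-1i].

x[n] = (1/4) Σ(k=0 to 3) X[k] · e^(2πikn/4)

Computing each x[n]:
x[0] = 1
x[1] = -1
x[2] = -1
x[3] = 0

x = [1, -1, -1, 0]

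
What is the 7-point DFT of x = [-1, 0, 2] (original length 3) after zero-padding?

Original 3-point DFT: [1, -2.0000+1.7321i, -2.0000-1.7321i]
Zero-padded 7-point DFT provides frequency interpolation.

DFT_7([x, 0, ...]) = [1, -1.4450-1.9499i, -2.8019+0.8678i, 0.2470+1.5637i, 0.2470-1.5637i, -2.8019-0.8678i, -1.4450+1.9499i]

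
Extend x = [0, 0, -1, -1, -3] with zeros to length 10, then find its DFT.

Original 5-point DFT: [-5, 0.6910-2.8532i, 1.8090-1.7634i, 1.8090+1.7634i, 0.6910+2.8532i]
Zero-padded 10-point DFT provides frequency interpolation.

DFT_10([x, 0, ...]) = [-5, 2.4271+3.6655i, 0.6910-2.8532i, -0.9271+1.6776i, 1.8090-1.7634i, -3, 1.8090+1.7634i, -0.9271-1.6776i, 0.6910+2.8532i, 2.4271-3.6655i]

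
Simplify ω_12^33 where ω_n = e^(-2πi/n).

Since ω_12^12 = 1, powers reduce modulo 12.
33 mod 12 = 9
So ω_12^33 = ω_12^9 = e^(-2πi·9/12)

ω_12^33 = ω_12^9 = 1i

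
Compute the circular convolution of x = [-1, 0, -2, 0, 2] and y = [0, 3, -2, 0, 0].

(x ⊛ y)[n] = Σ(m=0 to 4) x[m] · y[(n-m) mod 5]

Computing each output sample:
(x ⊛ y)[0] = 6
(x ⊛ y)[1] = -7
(x ⊛ y)[2] = 2
(x ⊛ y)[3] = -6
(x ⊛ y)[4] = 4

x ⊛ y = [6, -7, 2, -6, 4]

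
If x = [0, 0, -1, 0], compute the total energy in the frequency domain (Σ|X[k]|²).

Parseval: Σ|x[n]|² = (1/N)Σ|X[k]|², so Σ|X[k]|² = N·Σ|x[n]|² = 4·1.0000

Σ|X[k]|² = N·Σ|x[n]|² = 4·1.0000 = 4.0000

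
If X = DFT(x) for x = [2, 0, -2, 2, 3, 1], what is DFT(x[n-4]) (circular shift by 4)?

Time shift by 4: X_shifted[k] = ω_6^(4k) · X[k]
Shifted x = [-2, 2, 3, 1, 2, 0]

DFT(x[n-4]) = [6, -4.5000-2.5981i, -4.5000-0.8660i, 0, -4.5000+0.8660i, -4.5000+2.5981i]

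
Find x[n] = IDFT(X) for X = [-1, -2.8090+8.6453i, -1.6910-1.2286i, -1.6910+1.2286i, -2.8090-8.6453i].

x[n] = (1/5) Σ(k=0 to 4) X[k] · e^(2πikn/5)

Computing each x[n]:
x[0] = -2
x[1] = -3
x[2] = -2
x[3] = 3
x[4] = 3

x = [-2, -3, -2, 3, 3]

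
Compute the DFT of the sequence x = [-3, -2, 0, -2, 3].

X[k] = Σ(n=0 to 4) x[n] · ω_5^(nk)
where ω_5 = e^(-2πi/5)

Computing each X[k]:
X[0] = -4
X[1] = -1.0729+3.5797i
X[2] = -4.4271+4.8410i
X[3] = -4.4271-4.8410i
X[4] = -1.0729-3.5797i

X = [-4, -1.0729+3.5797i, -4.4271+4.8410i, -4.4271-4.8410i, -1.0729-3.5797i]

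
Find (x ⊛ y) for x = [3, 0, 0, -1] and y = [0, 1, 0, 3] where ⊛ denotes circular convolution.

(x ⊛ y)[n] = Σ(m=0 to 3) x[m] · y[(n-m) mod 4]

Computing each output sample:
(x ⊛ y)[0] = -1
(x ⊛ y)[1] = 3
(x ⊛ y)[2] = -3
(x ⊛ y)[3] = 9

x ⊛ y = [-1, 3, -3, 9]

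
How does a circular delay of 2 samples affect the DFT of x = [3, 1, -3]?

Time shift by 2: X_shifted[k] = ω_3^(2k) · X[k]
Shifted x = [1, -3, 3]

DFT(x[n-2]) = [1, 1.0000+5.1962i, 1.0000-5.1962i]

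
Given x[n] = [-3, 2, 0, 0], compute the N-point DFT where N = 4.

X[k] = Σ(n=0 to 3) x[n] · ω_4^(nk)
where ω_4 = e^(-2πi/4)

Computing each X[k]:
X[0] = -1
X[1] = -3-2i
X[2] = -5
X[3] = -3+2i

X = [-1, -3-2i, -5, -3+2i]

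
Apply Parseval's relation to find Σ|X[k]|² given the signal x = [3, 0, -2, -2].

Parseval: Σ|x[n]|² = (1/N)Σ|X[k]|², so Σ|X[k]|² = N·Σ|x[n]|² = 4·17.0000

Σ|X[k]|² = N·Σ|x[n]|² = 4·17.0000 = 68.0000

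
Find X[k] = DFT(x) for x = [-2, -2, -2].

X[k] = Σ(n=0 to 2) x[n] · ω_3^(nk)
where ω_3 = e^(-2πi/3)

Computing each X[k]:
X[0] = -6
X[1] = 0
X[2] = 0

X = [-6, 0, 0]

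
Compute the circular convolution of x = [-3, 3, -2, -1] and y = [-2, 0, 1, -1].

(x ⊛ y)[n] = Σ(m=0 to 3) x[m] · y[(n-m) mod 4]

Computing each output sample:
(x ⊛ y)[0] = 1
(x ⊛ y)[1] = -5
(x ⊛ y)[2] = 2
(x ⊛ y)[3] = 8

x ⊛ y = [1, -5, 2, 8]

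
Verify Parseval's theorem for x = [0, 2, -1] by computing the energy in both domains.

Time domain:
Σ|x[n]|² = |0|² + |2|² + |-1|² = 5.0000

Frequency domain:
(1/3)Σ|X[k]|² = (1/3)(|1|² + |-0.5000-2.5981i|² + |-0.5000+2.5981i|²) = (1/3)·15.0000 = 5.0000

Both sides agree, confirming Parseval's theorem.

Σ|x[n]|² = (1/N)Σ|X[k]|² = 5.0000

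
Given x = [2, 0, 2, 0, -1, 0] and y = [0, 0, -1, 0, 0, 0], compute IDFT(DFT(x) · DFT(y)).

(x ⊛ y)[n] = Σ(m=0 to 5) x[m] · y[(n-m) mod 6]

Computing each output sample:
(x ⊛ y)[0] = 1
(x ⊛ y)[1] = 0
(x ⊛ y)[2] = -2
(x ⊛ y)[3] = 0
(x ⊛ y)[4] = -2
(x ⊛ y)[5] = 0

x ⊛ y = [1, 0, -2, 0, -2, 0]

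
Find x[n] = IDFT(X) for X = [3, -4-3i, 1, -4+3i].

x[n] = (1/4) Σ(k=0 to 3) X[k] · e^(2πikn/4)

Computing each x[n]:
x[0] = -1
x[1] = 2
x[2] = 3
x[3] = -1

x = [-1, 2, 3, -1]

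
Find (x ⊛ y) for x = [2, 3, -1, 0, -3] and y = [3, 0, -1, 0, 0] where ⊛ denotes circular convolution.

(x ⊛ y)[n] = Σ(m=0 to 4) x[m] · y[(n-m) mod 5]

Computing each output sample:
(x ⊛ y)[0] = 6
(x ⊛ y)[1] = 12
(x ⊛ y)[2] = -5
(x ⊛ y)[3] = -3
(x ⊛ y)[4] = -8

x ⊛ y = [6, 12, -5, -3, -8]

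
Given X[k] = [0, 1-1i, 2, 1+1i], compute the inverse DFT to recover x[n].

x[n] = (1/4) Σ(k=0 to 3) X[k] · e^(2πikn/4)

Computing each x[n]:
x[0] = 1
x[1] = 0
x[2] = 0
x[3] = -1

x = [1, 0, 0, -1]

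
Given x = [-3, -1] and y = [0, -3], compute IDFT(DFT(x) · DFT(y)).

(x ⊛ y)[n] = Σ(m=0 to 1) x[m] · y[(n-m) mod 2]

Computing each output sample:
(x ⊛ y)[0] = 3
(x ⊛ y)[1] = 9

x ⊛ y = [3, 9]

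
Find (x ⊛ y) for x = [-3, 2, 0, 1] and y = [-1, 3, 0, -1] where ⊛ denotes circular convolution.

(x ⊛ y)[n] = Σ(m=0 to 3) x[m] · y[(n-m) mod 4]

Computing each output sample:
(x ⊛ y)[0] = 4
(x ⊛ y)[1] = -11
(x ⊛ y)[2] = 5
(x ⊛ y)[3] = 2

x ⊛ y = [4, -11, 5, 2]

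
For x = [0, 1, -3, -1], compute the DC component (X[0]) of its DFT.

X[0] = Σ(n=0 to 3) x[n] · ω_4^0 = Σ x[n]
= (0) + (1) + (-3) + (-1)

X[0] = -3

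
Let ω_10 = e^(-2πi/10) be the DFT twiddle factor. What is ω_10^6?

ω_10^6 = e^(-2πi·6/10)
= cos(-2π·6/10) + i·sin(-2π·6/10)
= cos(-12π/10) + i·sin(-12π/10)

ω_10^6 = cos(-12π/10) + i·sin(-12π/10) = -0.8090+0.5878i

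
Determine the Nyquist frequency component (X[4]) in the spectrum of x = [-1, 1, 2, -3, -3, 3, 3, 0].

X[4] = Σ(n=0 to 7) x[n] · ω_8^(4n) where ω_8 = e^(-2πi/8)
= (-1)·ω_8^0 + (1)·ω_8^4 + (2)·ω_8^8 + (-3)·ω_8^12 + (-3)·ω_8^16 + (3)·ω_8^20 + (3)·ω_8^24 + (0)·ω_8^28

X[4] = 0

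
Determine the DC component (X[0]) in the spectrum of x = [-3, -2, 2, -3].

X[0] = Σ(n=0 to 3) x[n] · ω_4^0 = Σ x[n]
= (-3) + (-2) + (2) + (-3)

X[0] = -6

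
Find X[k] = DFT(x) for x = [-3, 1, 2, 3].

X[k] = Σ(n=0 to 3) x[n] · ω_4^(nk)
where ω_4 = e^(-2πi/4)

Computing each X[k]:
X[0] = 3
X[1] = -5+2i
X[2] = -5
X[3] = -5-2i

X = [3, -5+2i, -5, -5-2i]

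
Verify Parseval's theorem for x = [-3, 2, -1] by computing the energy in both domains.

Time domain:
Σ|x[n]|² = |-3|² + |2|² + |-1|² = 14.0000

Frequency domain:
(1/3)Σ|X[k]|² = (1/3)(|-2|² + |-3.5000-2.5981i|² + |-3.5000+2.5981i|²) = (1/3)·42.0000 = 14.0000

Both sides agree, confirming Parseval's theorem.

Σ|x[n]|² = (1/N)Σ|X[k]|² = 14.0000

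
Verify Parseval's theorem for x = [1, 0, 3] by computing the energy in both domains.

Time domain:
Σ|x[n]|² = |1|² + |0|² + |3|² = 10.0000

Frequency domain:
(1/3)Σ|X[k]|² = (1/3)(|4|² + |-0.5000+2.5981i|² + |-0.5000-2.5981i|²) = (1/3)·30.0000 = 10.0000

Both sides agree, confirming Parseval's theorem.

Σ|x[n]|² = (1/N)Σ|X[k]|² = 10.0000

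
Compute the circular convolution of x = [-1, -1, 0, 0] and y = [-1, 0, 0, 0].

(x ⊛ y)[n] = Σ(m=0 to 3) x[m] · y[(n-m) mod 4]

Computing each output sample:
(x ⊛ y)[0] = 1
(x ⊛ y)[1] = 1
(x ⊛ y)[2] = 0
(x ⊛ y)[3] = 0

x ⊛ y = [1, 1, 0, 0]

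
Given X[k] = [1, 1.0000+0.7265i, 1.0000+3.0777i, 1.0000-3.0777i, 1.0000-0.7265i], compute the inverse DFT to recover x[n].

x[n] = (1/5) Σ(k=0 to 4) X[k] · e^(2πikn/5)

Computing each x[n]:
x[0] = 1
x[1] = -1
x[2] = 1
x[3] = -1
x[4] = 1

x = [1, -1, 1, -1, 1]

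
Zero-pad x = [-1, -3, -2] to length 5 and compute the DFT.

Original 3-point DFT: [-6, 1.5000+0.8660i, 1.5000-0.8660i]
Zero-padded 5-point DFT provides frequency interpolation.

DFT_5([x, 0, ...]) = [-6, -0.3090+4.0287i, 0.8090-0.1388i, 0.8090+0.1388i, -0.3090-4.0287i]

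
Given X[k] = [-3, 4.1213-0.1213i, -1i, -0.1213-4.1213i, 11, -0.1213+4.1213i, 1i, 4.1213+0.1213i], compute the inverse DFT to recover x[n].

x[n] = (1/8) Σ(k=0 to 7) X[k] · e^(2πikn/8)

Computing each x[n]:
x[0] = 2
x[1] = 0
x[2] = 0
x[3] = -2
x[4] = 0
x[5] = -3
x[6] = 2
x[7] = -2

x = [2, 0, 0, -2, 0, -3, 2, -2]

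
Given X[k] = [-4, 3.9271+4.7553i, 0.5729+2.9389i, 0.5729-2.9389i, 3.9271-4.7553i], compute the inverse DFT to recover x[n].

x[n] = (1/5) Σ(k=0 to 4) X[k] · e^(2πikn/5)

Computing each x[n]:
x[0] = 1
x[1] = -3
x[2] = -2
x[3] = -2
x[4] = 2

x = [1, -3, -2, -2, 2]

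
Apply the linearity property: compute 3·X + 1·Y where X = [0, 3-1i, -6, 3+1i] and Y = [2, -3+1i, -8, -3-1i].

By linearity: DFT(3x + 1y) = 3·DFT(x) + 1·DFT(y)
= 3·[0, 3-1i, -6, 3+1i] + 1·[2, -3+1i, -8, -3-1i]

Computing element-wise:
Z[0] = 3·(0) + 1·(2) = 2
Z[1] = 3·(3-1i) + 1·(-3+1i) = 6-2i
Z[2] = 3·(-6) + 1·(-8) = -26
Z[3] = 3·(3+1i) + 1·(-3-1i) = 6+2i

DFT(3x + 1y) = 3·X + 1·Y = [2, 6-2i, -26, 6+2i]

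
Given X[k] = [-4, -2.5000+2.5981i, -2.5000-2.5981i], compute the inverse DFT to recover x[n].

x[n] = (1/3) Σ(k=0 to 2) X[k] · e^(2πikn/3)

Computing each x[n]:
x[0] = -3
x[1] = -2
x[2] = 1

x = [-3, -2, 1]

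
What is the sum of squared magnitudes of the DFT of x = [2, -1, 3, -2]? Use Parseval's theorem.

Parseval: Σ|x[n]|² = (1/N)Σ|X[k]|², so Σ|X[k]|² = N·Σ|x[n]|² = 4·18.0000

Σ|X[k]|² = N·Σ|x[n]|² = 4·18.0000 = 72.0000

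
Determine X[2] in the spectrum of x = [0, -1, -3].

X[2] = Σ(n=0 to 2) x[n] · ω_3^(2n) where ω_3 = e^(-2πi/3)
= (0)·ω_3^0 + (-1)·ω_3^2 + (-3)·ω_3^4

X[2] = 2.0000+1.7321i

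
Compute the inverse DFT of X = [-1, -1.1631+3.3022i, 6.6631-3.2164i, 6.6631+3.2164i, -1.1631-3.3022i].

x[n] = (1/5) Σ(k=0 to 4) X[k] · e^(2πikn/5)

Computing each x[n]:
x[0] = 2
x[1] = -3
x[2] = -1
x[3] = 3
x[4] = -2

x = [2, -3, -1, 3, -2]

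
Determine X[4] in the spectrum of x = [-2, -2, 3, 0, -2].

X[4] = Σ(n=0 to 4) x[n] · ω_5^(4n) where ω_5 = e^(-2πi/5)
= (-2)·ω_5^0 + (-2)·ω_5^4 + (3)·ω_5^8 + (0)·ω_5^12 + (-2)·ω_5^16

X[4] = -5.6631+1.7634i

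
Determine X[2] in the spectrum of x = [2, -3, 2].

X[2] = Σ(n=0 to 2) x[n] · ω_3^(2n) where ω_3 = e^(-2πi/3)
= (2)·ω_3^0 + (-3)·ω_3^2 + (2)·ω_3^4

X[2] = 2.5000-4.3301i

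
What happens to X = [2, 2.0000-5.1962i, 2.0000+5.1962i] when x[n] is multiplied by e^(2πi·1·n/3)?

Modulation property: DFT(ω_3^(-1n)·x[n]) = X[(k-1) mod 3], so circularly shift X by 1 positions.

X[k-1] = [2.0000+5.1962i, 2, 2.0000-5.1962i]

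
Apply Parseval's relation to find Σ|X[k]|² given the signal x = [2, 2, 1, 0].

Parseval: Σ|x[n]|² = (1/N)Σ|X[k]|², so Σ|X[k]|² = N·Σ|x[n]|² = 4·9.0000

Σ|X[k]|² = N·Σ|x[n]|² = 4·9.0000 = 36.0000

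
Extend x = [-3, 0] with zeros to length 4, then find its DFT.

Original 2-point DFT: [-3, -3]
Zero-padded 4-point DFT provides frequency interpolation.

DFT_4([x, 0, ...]) = [-3, -3, -3, -3]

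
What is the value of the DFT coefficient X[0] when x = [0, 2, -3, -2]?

X[0] = Σ(n=0 to 3) x[n] · ω_4^0 = Σ x[n]
= (0) + (2) + (-3) + (-2)

X[0] = -3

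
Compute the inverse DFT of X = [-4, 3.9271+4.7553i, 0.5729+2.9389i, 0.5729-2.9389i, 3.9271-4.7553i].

x[n] = (1/5) Σ(k=0 to 4) X[k] · e^(2πikn/5)

Computing each x[n]:
x[0] = 1
x[1] = -3
x[2] = -2
x[3] = -2
x[4] = 2

x = [1, -3, -2, -2, 2]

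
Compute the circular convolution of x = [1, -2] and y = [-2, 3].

(x ⊛ y)[n] = Σ(m=0 to 1) x[m] · y[(n-m) mod 2]

Computing each output sample:
(x ⊛ y)[0] = -8
(x ⊛ y)[1] = 7

x ⊛ y = [-8, 7]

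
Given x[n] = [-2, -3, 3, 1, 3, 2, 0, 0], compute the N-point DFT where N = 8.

X[k] = Σ(n=0 to 7) x[n] · ω_8^(nk)
where ω_8 = e^(-2πi/8)

Computing each X[k]:
X[0] = 4
X[1] = -9.2426-0.1716i
X[2] = -2+2i
X[3] = -0.7574+5.8284i
X[4] = 4
X[5] = -0.7574-5.8284i
X[6] = -2-2i
X[7] = -9.2426+0.1716i

X = [4, -9.2426-0.1716i, -2+2i, -0.7574+5.8284i, 4, -0.7574-5.8284i, -2-2i, -9.2426+0.1716i]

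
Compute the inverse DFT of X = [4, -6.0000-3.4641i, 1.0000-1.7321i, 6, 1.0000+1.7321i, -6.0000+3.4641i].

x[n] = (1/6) Σ(k=0 to 5) X[k] · e^(2πikn/6)

Computing each x[n]:
x[0] = 0
x[1] = 0
x[2] = 3
x[3] = 2
x[4] = 2
x[5] = -3

x = [0, 0, 3, 2, 2, -3]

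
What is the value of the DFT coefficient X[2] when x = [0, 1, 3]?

X[2] = Σ(n=0 to 2) x[n] · ω_3^(2n) where ω_3 = e^(-2πi/3)
= (0)·ω_3^0 + (1)·ω_3^2 + (3)·ω_3^4

X[2] = -2.0000-1.7321i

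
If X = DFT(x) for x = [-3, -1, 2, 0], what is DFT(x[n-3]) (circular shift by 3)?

Time shift by 3: X_shifted[k] = ω_4^(3k) · X[k]
Shifted x = [-1, 2, 0, -3]

DFT(x[n-3]) = [-2, -1-5i, 0, -1+5i]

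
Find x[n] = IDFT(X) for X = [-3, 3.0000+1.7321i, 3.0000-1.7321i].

x[n] = (1/3) Σ(k=0 to 2) X[k] · e^(2πikn/3)

Computing each x[n]:
x[0] = 1
x[1] = -3
x[2] = -1

x = [1, -3, -1]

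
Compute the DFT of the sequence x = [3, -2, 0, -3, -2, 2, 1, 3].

X[k] = Σ(n=0 to 7) x[n] · ω_8^(nk)
where ω_8 = e^(-2πi/8)

Computing each X[k]:
X[0] = 2
X[1] = 6.4142+8.0711i
X[2] = 0
X[3] = 3.5858+6.0711i
X[4] = 2
X[5] = 3.5858-6.0711i
X[6] = 0
X[7] = 6.4142-8.0711i

X = [2, 6.4142+8.0711i, 0, 3.5858+6.0711i, 2, 3.5858-6.0711i, 0, 6.4142-8.0711i]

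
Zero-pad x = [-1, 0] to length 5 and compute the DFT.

Original 2-point DFT: [-1, -1]
Zero-padded 5-point DFT provides frequency interpolation.

DFT_5([x, 0, ...]) = [-1, -1, -1, -1, -1]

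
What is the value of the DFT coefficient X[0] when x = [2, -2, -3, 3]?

X[0] = Σ(n=0 to 3) x[n] · ω_4^0 = Σ x[n]
= (2) + (-2) + (-3) + (3)

X[0] = 0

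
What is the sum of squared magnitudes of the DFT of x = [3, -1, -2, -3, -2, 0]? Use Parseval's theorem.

Parseval: Σ|x[n]|² = (1/N)Σ|X[k]|², so Σ|X[k]|² = N·Σ|x[n]|² = 6·27.0000

Σ|X[k]|² = N·Σ|x[n]|² = 6·27.0000 = 162.0000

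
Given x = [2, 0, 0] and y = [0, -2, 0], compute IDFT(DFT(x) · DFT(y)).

(x ⊛ y)[n] = Σ(m=0 to 2) x[m] · y[(n-m) mod 3]

Computing each output sample:
(x ⊛ y)[0] = 0
(x ⊛ y)[1] = -4
(x ⊛ y)[2] = 0

x ⊛ y = [0, -4, 0]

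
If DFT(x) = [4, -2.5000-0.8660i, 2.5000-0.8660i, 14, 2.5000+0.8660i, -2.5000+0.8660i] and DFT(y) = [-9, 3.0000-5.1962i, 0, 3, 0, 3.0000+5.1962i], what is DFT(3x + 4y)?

By linearity: DFT(3x + 4y) = 3·DFT(x) + 4·DFT(y)
= 3·[4, -2.5000-0.8660i, 2.5000-0.8660i, 14, 2.5000+0.8660i, -2.5000+0.8660i] + 4·[-9, 3.0000-5.1962i, 0, 3, 0, 3.0000+5.1962i]

Computing element-wise:
Z[0] = 3·(4) + 4·(-9) = -24
Z[1] = 3·(-2.5000-0.8660i) + 4·(3.0000-5.1962i) = 4.5000-23.3828i
Z[2] = 3·(2.5000-0.8660i) + 4·(0) = 7.5000-2.5980i
Z[3] = 3·(14) + 4·(3) = 54
Z[4] = 3·(2.5000+0.8660i) + 4·(0) = 7.5000+2.5980i
Z[5] = 3·(-2.5000+0.8660i) + 4·(3.0000+5.1962i) = 4.5000+23.3828i

DFT(3x + 4y) = 3·X + 4·Y = [-24, 4.5000-23.3828i, 7.5000-2.5980i, 54, 7.5000+2.5980i, 4.5000+23.3828i]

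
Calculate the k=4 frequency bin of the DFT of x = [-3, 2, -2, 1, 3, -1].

X[4] = Σ(n=0 to 5) x[n] · ω_6^(4n) where ω_6 = e^(-2πi/6)
= (-3)·ω_6^0 + (2)·ω_6^4 + (-2)·ω_6^8 + (1)·ω_6^12 + (3)·ω_6^16 + (-1)·ω_6^20

X[4] = -3.0000+6.9282i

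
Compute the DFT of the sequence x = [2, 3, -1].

X[k] = Σ(n=0 to 2) x[n] · ω_3^(nk)
where ω_3 = e^(-2πi/3)

Computing each X[k]:
X[0] = 4
X[1] = 1.0000-3.4641i
X[2] = 1.0000+3.4641i

X = [4, 1.0000-3.4641i, 1.0000+3.4641i]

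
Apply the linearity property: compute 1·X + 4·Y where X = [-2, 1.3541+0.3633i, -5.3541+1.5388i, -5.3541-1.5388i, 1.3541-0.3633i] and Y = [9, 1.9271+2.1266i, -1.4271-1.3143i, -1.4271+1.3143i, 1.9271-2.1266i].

By linearity: DFT(1x + 4y) = 1·DFT(x) + 4·DFT(y)
= 1·[-2, 1.3541+0.3633i, -5.3541+1.5388i, -5.3541-1.5388i, 1.3541-0.3633i] + 4·[9, 1.9271+2.1266i, -1.4271-1.3143i, -1.4271+1.3143i, 1.9271-2.1266i]

Computing element-wise:
Z[0] = 1·(-2) + 4·(9) = 34
Z[1] = 1·(1.3541+0.3633i) + 4·(1.9271+2.1266i) = 9.0625+8.8697i
Z[2] = 1·(-5.3541+1.5388i) + 4·(-1.4271-1.3143i) = -11.0625-3.7184i
Z[3] = 1·(-5.3541-1.5388i) + 4·(-1.4271+1.3143i) = -11.0625+3.7184i
Z[4] = 1·(1.3541-0.3633i) + 4·(1.9271-2.1266i) = 9.0625-8.8697i

DFT(1x + 4y) = 1·X + 4·Y = [34, 9.0625+8.8697i, -11.0625-3.7184i, -11.0625+3.7184i, 9.0625-8.8697i]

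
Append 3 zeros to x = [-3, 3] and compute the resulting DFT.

Original 2-point DFT: [0, -6]
Zero-padded 5-point DFT provides frequency interpolation.

DFT_5([x, 0, ...]) = [0, -2.0729-2.8532i, -5.4271-1.7634i, -5.4271+1.7634i, -2.0729+2.8532i]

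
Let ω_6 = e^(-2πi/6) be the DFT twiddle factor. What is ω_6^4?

ω_6^4 = e^(-2πi·4/6)
= cos(-2π·4/6) + i·sin(-2π·4/6)
= cos(-8π/6) + i·sin(-8π/6)

ω_6^4 = cos(-8π/6) + i·sin(-8π/6) = -0.5000+0.8660i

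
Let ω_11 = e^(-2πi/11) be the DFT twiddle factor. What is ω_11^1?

ω_11^1 = e^(-2πi·1/11)
= cos(-2π·1/11) + i·sin(-2π·1/11)
= cos(-2π/11) + i·sin(-2π/11)

ω_11^1 = cos(-2π/11) + i·sin(-2π/11) = 0.8413-0.5406i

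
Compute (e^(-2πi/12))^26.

Since ω_12^12 = 1, powers reduce modulo 12.
26 mod 12 = 2
So ω_12^26 = ω_12^2 = e^(-2πi·2/12)

ω_12^26 = ω_12^2 = 0.5000-0.8660i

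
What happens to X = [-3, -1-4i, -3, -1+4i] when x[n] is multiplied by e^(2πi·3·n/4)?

Modulation property: DFT(ω_4^(-3n)·x[n]) = X[(k-3) mod 4], so circularly shift X by 3 positions.

X[k-3] = [-1-4i, -3, -1+4i, -3]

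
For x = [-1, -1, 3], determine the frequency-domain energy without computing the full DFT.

Parseval: Σ|x[n]|² = (1/N)Σ|X[k]|², so Σ|X[k]|² = N·Σ|x[n]|² = 3·11.0000

Σ|X[k]|² = N·Σ|x[n]|² = 3·11.0000 = 33.0000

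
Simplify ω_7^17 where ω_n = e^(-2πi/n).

Since ω_7^7 = 1, powers reduce modulo 7.
17 mod 7 = 3
So ω_7^17 = ω_7^3 = e^(-2πi·3/7)

ω_7^17 = ω_7^3 = -0.9010-0.4339i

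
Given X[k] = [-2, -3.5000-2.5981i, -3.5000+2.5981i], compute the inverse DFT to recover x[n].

x[n] = (1/3) Σ(k=0 to 2) X[k] · e^(2πikn/3)

Computing each x[n]:
x[0] = -3
x[1] = 2
x[2] = -1

x = [-3, 2, -1]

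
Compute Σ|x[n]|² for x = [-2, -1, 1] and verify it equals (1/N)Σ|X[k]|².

Time domain:
Σ|x[n]|² = |-2|² + |-1|² + |1|² = 6.0000

Frequency domain:
(1/3)Σ|X[k]|² = (1/3)(|-2|² + |-2.0000+1.7321i|² + |-2.0000-1.7321i|²) = (1/3)·18.0000 = 6.0000

Both sides agree, confirming Parseval's theorem.

Σ|x[n]|² = (1/N)Σ|X[k]|² = 6.0000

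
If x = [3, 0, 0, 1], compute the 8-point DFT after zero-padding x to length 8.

Original 4-point DFT: [4, 3+1i, 2, 3-1i]
Zero-padded 8-point DFT provides frequency interpolation.

DFT_8([x, 0, ...]) = [4, 2.2929-0.7071i, 3+1i, 3.7071-0.7071i, 2, 3.7071+0.7071i, 3-1i, 2.2929+0.7071i]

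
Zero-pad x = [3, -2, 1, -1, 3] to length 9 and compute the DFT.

Original 5-point DFT: [4, 3.3090+3.5797i, 2.1910+4.8410i, 2.1910-4.8410i, 3.3090-3.5797i]
Zero-padded 9-point DFT provides frequency interpolation.

DFT_9([x, 0, ...]) = [4, -0.6775+0.1407i, 4.5111+2.6899i, 1, 6.6664+5.1473i, 6.6664-5.1473i, 1, 4.5111-2.6899i, -0.6775-0.1407i]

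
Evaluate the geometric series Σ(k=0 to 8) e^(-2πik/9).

Sum of all nth roots of unity equals 0 for n > 1 (geometric series with r ≠ 1).

0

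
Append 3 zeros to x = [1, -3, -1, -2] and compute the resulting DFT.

Original 4-point DFT: [-5, 2+1i, 5, 2-1i]
Zero-padded 7-point DFT provides frequency interpolation.

DFT_7([x, 0, ...]) = [-5, 1.1540+4.1882i, 1.3216+0.9272i, 3.5245+2.4697i, 3.5245-2.4697i, 1.3216-0.9272i, 1.1540-4.1882i]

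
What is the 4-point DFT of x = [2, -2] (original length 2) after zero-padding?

Original 2-point DFT: [0, 4]
Zero-padded 4-point DFT provides frequency interpolation.

DFT_4([x, 0, ...]) = [0, 2+2i, 4, 2-2i]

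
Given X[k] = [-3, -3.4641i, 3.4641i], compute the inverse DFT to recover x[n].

x[n] = (1/3) Σ(k=0 to 2) X[k] · e^(2πikn/3)

Computing each x[n]:
x[0] = -1
x[1] = 1
x[2] = -3

x = [-1, 1, -3]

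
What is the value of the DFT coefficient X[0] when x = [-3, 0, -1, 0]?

X[0] = Σ(n=0 to 3) x[n] · ω_4^0 = Σ x[n]
= (-3) + (0) + (-1) + (0)

X[0] = -4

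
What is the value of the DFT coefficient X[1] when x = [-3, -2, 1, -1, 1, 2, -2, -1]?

X[1] = Σ(n=0 to 7) x[n] · ω_8^(1n) where ω_8 = e^(-2πi/8)
= (-3)·ω_8^0 + (-2)·ω_8^1 + (1)·ω_8^2 + (-1)·ω_8^3 + (1)·ω_8^4 + (2)·ω_8^5 + (-2)·ω_8^6 + (-1)·ω_8^7

X[1] = -6.8284-0.1716i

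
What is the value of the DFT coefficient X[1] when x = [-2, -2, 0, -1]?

X[1] = Σ(n=0 to 3) x[n] · ω_4^(1n) where ω_4 = e^(-2πi/4)
= (-2)·ω_4^0 + (-2)·ω_4^1 + (0)·ω_4^2 + (-1)·ω_4^3

X[1] = -2+1i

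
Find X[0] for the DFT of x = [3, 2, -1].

X[0] = Σ(n=0 to 2) x[n] · ω_3^0 = Σ x[n]
= (3) + (2) + (-1)

X[0] = 4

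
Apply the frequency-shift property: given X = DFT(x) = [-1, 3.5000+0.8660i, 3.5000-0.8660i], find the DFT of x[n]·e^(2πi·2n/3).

Modulation property: DFT(ω_3^(-2n)·x[n]) = X[(k-2) mod 3], so circularly shift X by 2 positions.

X[k-2] = [3.5000+0.8660i, 3.5000-0.8660i, -1]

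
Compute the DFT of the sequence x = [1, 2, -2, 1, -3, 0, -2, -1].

X[k] = Σ(n=0 to 7) x[n] · ω_8^(nk)
where ω_8 = e^(-2πi/8)

Computing each X[k]:
X[0] = -4
X[1] = 4.0000-2.8284i
X[2] = 2-2i
X[3] = 4.0000-2.8284i
X[4] = -8
X[5] = 4.0000+2.8284i
X[6] = 2+2i
X[7] = 4.0000+2.8284i

X = [-4, 4.0000-2.8284i, 2-2i, 4.0000-2.8284i, -8, 4.0000+2.8284i, 2+2i, 4.0000+2.8284i]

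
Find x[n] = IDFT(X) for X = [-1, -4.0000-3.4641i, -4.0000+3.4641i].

x[n] = (1/3) Σ(k=0 to 2) X[k] · e^(2πikn/3)

Computing each x[n]:
x[0] = -3
x[1] = 3
x[2] = -1

x = [-3, 3, -1]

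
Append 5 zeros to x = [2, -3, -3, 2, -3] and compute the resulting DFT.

Original 5-point DFT: [-5, 0.9549+2.9389i, 6.5451-4.7553i, 6.5451+4.7553i, 0.9549-2.9389i]
Zero-padded 10-point DFT provides frequency interpolation.

DFT_10([x, 0, ...]) = [-5, 0.4549+4.4778i, 0.9549+2.9389i, 6.0451+5.1186i, 6.5451-4.7553i, -3, 6.5451+4.7553i, 6.0451-5.1186i, 0.9549-2.9389i, 0.4549-4.4778i]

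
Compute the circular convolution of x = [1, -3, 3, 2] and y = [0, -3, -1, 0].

(x ⊛ y)[n] = Σ(m=0 to 3) x[m] · y[(n-m) mod 4]

Computing each output sample:
(x ⊛ y)[0] = -9
(x ⊛ y)[1] = -5
(x ⊛ y)[2] = 8
(x ⊛ y)[3] = -6

x ⊛ y = [-9, -5, 8, -6]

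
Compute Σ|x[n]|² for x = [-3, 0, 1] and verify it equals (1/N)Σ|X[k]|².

Time domain:
Σ|x[n]|² = |-3|² + |0|² + |1|² = 10.0000

Frequency domain:
(1/3)Σ|X[k]|² = (1/3)(|-2|² + |-3.5000+0.8660i|² + |-3.5000-0.8660i|²) = (1/3)·30.0000 = 10.0000

Both sides agree, confirming Parseval's theorem.

Σ|x[n]|² = (1/N)Σ|X[k]|² = 10.0000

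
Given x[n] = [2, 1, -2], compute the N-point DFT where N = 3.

X[k] = Σ(n=0 to 2) x[n] · ω_3^(nk)
where ω_3 = e^(-2πi/3)

Computing each X[k]:
X[0] = 1
X[1] = 2.5000-2.5981i
X[2] = 2.5000+2.5981i

X = [1, 2.5000-2.5981i, 2.5000+2.5981i]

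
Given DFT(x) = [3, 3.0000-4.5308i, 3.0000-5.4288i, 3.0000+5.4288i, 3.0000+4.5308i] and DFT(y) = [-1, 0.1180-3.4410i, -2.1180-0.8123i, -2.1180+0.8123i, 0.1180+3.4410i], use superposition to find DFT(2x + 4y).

By linearity: DFT(2x + 4y) = 2·DFT(x) + 4·DFT(y)
= 2·[3, 3.0000-4.5308i, 3.0000-5.4288i, 3.0000+5.4288i, 3.0000+4.5308i] + 4·[-1, 0.1180-3.4410i, -2.1180-0.8123i, -2.1180+0.8123i, 0.1180+3.4410i]

Computing element-wise:
Z[0] = 2·(3) + 4·(-1) = 2
Z[1] = 2·(3.0000-4.5308i) + 4·(0.1180-3.4410i) = 6.4720-22.8256i
Z[2] = 2·(3.0000-5.4288i) + 4·(-2.1180-0.8123i) = -2.4720-14.1068i
Z[3] = 2·(3.0000+5.4288i) + 4·(-2.1180+0.8123i) = -2.4720+14.1068i
Z[4] = 2·(3.0000+4.5308i) + 4·(0.1180+3.4410i) = 6.4720+22.8256i

DFT(2x + 4y) = 2·X + 4·Y = [2, 6.4720-22.8256i, -2.4720-14.1068i, -2.4720+14.1068i, 6.4720+22.8256i]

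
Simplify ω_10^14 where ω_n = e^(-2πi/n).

Since ω_10^10 = 1, powers reduce modulo 10.
14 mod 10 = 4
So ω_10^14 = ω_10^4 = e^(-2πi·4/10)

ω_10^14 = ω_10^4 = -0.8090-0.5878i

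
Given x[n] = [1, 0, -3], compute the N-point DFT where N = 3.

X[k] = Σ(n=0 to 2) x[n] · ω_3^(nk)
where ω_3 = e^(-2πi/3)

Computing each X[k]:
X[0] = -2
X[1] = 2.5000-2.5981i
X[2] = 2.5000+2.5981i

X = [-2, 2.5000-2.5981i, 2.5000+2.5981i]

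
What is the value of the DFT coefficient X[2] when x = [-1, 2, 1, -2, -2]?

X[2] = Σ(n=0 to 4) x[n] · ω_5^(2n) where ω_5 = e^(-2πi/5)
= (-1)·ω_5^0 + (2)·ω_5^2 + (1)·ω_5^4 + (-2)·ω_5^6 + (-2)·ω_5^8

X[2] = -1.3090+0.5020i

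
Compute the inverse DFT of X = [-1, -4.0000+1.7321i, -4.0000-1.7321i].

x[n] = (1/3) Σ(k=0 to 2) X[k] · e^(2πikn/3)

Computing each x[n]:
x[0] = -3
x[1] = 0
x[2] = 2

x = [-3, 0, 2]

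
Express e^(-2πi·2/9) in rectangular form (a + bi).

ω_9^2 = e^(-2πi·2/9)
= cos(-2π·2/9) + i·sin(-2π·2/9)
= cos(-4π/9) + i·sin(-4π/9)

ω_9^2 = cos(-4π/9) + i·sin(-4π/9) = 0.1736-0.9848i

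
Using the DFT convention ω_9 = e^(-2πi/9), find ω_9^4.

ω_9^4 = e^(-2πi·4/9)
= cos(-2π·4/9) + i·sin(-2π·4/9)
= cos(-8π/9) + i·sin(-8π/9)

ω_9^4 = cos(-8π/9) + i·sin(-8π/9) = -0.9397-0.3420i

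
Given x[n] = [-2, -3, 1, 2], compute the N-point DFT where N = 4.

X[k] = Σ(n=0 to 3) x[n] · ω_4^(nk)
where ω_4 = e^(-2πi/4)

Computing each X[k]:
X[0] = -2
X[1] = -3+5i
X[2] = 0
X[3] = -3-5i

X = [-2, -3+5i, 0, -3-5i]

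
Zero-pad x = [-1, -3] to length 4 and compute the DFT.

Original 2-point DFT: [-4, 2]
Zero-padded 4-point DFT provides frequency interpolation.

DFT_4([x, 0, ...]) = [-4, -1+3i, 2, -1-3i]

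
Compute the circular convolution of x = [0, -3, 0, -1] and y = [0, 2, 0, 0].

(x ⊛ y)[n] = Σ(m=0 to 3) x[m] · y[(n-m) mod 4]

Computing each output sample:
(x ⊛ y)[0] = -2
(x ⊛ y)[1] = 0
(x ⊛ y)[2] = -6
(x ⊛ y)[3] = 0

x ⊛ y = [-2, 0, -6, 0]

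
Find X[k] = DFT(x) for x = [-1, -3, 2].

X[k] = Σ(n=0 to 2) x[n] · ω_3^(nk)
where ω_3 = e^(-2πi/3)

Computing each X[k]:
X[0] = -2
X[1] = -0.5000+4.3301i
X[2] = -0.5000-4.3301i

X = [-2, -0.5000+4.3301i, -0.5000-4.3301i]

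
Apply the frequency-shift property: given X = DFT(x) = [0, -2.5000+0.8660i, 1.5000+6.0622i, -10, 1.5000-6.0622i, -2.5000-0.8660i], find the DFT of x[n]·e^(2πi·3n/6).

Modulation property: DFT(ω_6^(-3n)·x[n]) = X[(k-3) mod 6], so circularly shift X by 3 positions.

X[k-3] = [-10, 1.5000-6.0622i, -2.5000-0.8660i, 0, -2.5000+0.8660i, 1.5000+6.0622i]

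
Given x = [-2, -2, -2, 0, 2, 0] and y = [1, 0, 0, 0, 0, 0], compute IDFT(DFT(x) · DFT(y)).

(x ⊛ y)[n] = Σ(m=0 to 5) x[m] · y[(n-m) mod 6]

Computing each output sample:
(x ⊛ y)[0] = -2
(x ⊛ y)[1] = -2
(x ⊛ y)[2] = -2
(x ⊛ y)[3] = 0
(x ⊛ y)[4] = 2
(x ⊛ y)[5] = 0

x ⊛ y = [-2, -2, -2, 0, 2, 0]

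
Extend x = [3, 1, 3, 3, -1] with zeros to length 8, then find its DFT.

Original 5-point DFT: [9, -1.8541-1.9021i, 4.8541-1.1756i, 4.8541+1.1756i, -1.8541+1.9021i]
Zero-padded 8-point DFT provides frequency interpolation.

DFT_8([x, 0, ...]) = [9, 2.5858-5.8284i, -1+2i, 5.4142+0.1716i, 1, 5.4142-0.1716i, -1-2i, 2.5858+5.8284i]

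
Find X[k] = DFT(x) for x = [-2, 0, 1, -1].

X[k] = Σ(n=0 to 3) x[n] · ω_4^(nk)
where ω_4 = e^(-2πi/4)

Computing each X[k]:
X[0] = -2
X[1] = -3-1i
X[2] = 0
X[3] = -3+1i

X = [-2, -3-1i, 0, -3+1i]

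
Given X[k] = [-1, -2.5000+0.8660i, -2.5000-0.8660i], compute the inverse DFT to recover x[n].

x[n] = (1/3) Σ(k=0 to 2) X[k] · e^(2πikn/3)

Computing each x[n]:
x[0] = -2
x[1] = 0
x[2] = 1

x = [-2, 0, 1]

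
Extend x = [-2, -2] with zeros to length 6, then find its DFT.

Original 2-point DFT: [-4, 0]
Zero-padded 6-point DFT provides frequency interpolation.

DFT_6([x, 0, ...]) = [-4, -3.0000+1.7321i, -1.0000+1.7321i, 0, -1.0000-1.7321i, -3.0000-1.7321i]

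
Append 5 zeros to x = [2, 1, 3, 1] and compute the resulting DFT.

Original 4-point DFT: [7, -1, 3, -1]
Zero-padded 9-point DFT provides frequency interpolation.

DFT_9([x, 0, ...]) = [7, 2.7870-4.4632i, -1.1454-1.1448i, 1.0000+1.7321i, 2.8584+0.7203i, 2.8584-0.7203i, 1.0000-1.7321i, -1.1454+1.1448i, 2.7870+4.4632i]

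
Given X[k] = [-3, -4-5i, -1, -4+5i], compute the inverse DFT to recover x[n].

x[n] = (1/4) Σ(k=0 to 3) X[k] · e^(2πikn/4)

Computing each x[n]:
x[0] = -3
x[1] = 2
x[2] = 1
x[3] = -3

x = [-3, 2, 1, -3]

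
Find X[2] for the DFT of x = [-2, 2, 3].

X[2] = Σ(n=0 to 2) x[n] · ω_3^(2n) where ω_3 = e^(-2πi/3)
= (-2)·ω_3^0 + (2)·ω_3^2 + (3)·ω_3^4

X[2] = -4.5000-0.8660i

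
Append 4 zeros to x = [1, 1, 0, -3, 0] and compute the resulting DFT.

Original 5-point DFT: [-1, 3.7361-2.7144i, -0.7361+2.2654i, -0.7361-2.2654i, 3.7361+2.7144i]
Zero-padded 9-point DFT provides frequency interpolation.

DFT_9([x, 0, ...]) = [-1, 3.2660+1.9553i, 2.6736-3.5829i, -2.5000-0.8660i, 1.5603+2.2561i, 1.5603-2.2561i, -2.5000+0.8660i, 2.6736+3.5829i, 3.2660-1.9553i]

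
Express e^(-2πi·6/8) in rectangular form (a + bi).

ω_8^6 = e^(-2πi·6/8)
= cos(-2π·6/8) + i·sin(-2π·6/8)
= cos(-12π/8) + i·sin(-12π/8)

ω_8^6 = cos(-12π/8) + i·sin(-12π/8) = 1i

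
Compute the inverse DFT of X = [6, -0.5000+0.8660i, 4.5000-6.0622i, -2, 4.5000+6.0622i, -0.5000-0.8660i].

x[n] = (1/6) Σ(k=0 to 5) X[k] · e^(2πikn/6)

Computing each x[n]:
x[0] = 2
x[1] = 2
x[2] = -2
x[3] = 3
x[4] = 2
x[5] = -1

x = [2, 2, -2, 3, 2, -1]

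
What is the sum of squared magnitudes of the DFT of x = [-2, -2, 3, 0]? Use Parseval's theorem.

Parseval: Σ|x[n]|² = (1/N)Σ|X[k]|², so Σ|X[k]|² = N·Σ|x[n]|² = 4·17.0000

Σ|X[k]|² = N·Σ|x[n]|² = 4·17.0000 = 68.0000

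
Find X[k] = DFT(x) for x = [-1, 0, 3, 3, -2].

X[k] = Σ(n=0 to 4) x[n] · ω_5^(nk)
where ω_5 = e^(-2πi/5)

Computing each X[k]:
X[0] = 3
X[1] = -6.4721-1.9021i
X[2] = 2.4721-1.1756i
X[3] = 2.4721+1.1756i
X[4] = -6.4721+1.9021i

X = [3, -6.4721-1.9021i, 2.4721-1.1756i, 2.4721+1.1756i, -6.4721+1.9021i]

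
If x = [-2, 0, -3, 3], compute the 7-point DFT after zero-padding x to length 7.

Original 4-point DFT: [-2, 1+3i, -8, 1-3i]
Zero-padded 7-point DFT provides frequency interpolation.

DFT_7([x, 0, ...]) = [-2, -4.0353+1.6231i, 2.5734+1.0438i, -4.5380-5.2703i, -4.5380+5.2703i, 2.5734-1.0438i, -4.0353-1.6231i]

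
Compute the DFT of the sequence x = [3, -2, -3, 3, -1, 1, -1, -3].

X[k] = Σ(n=0 to 7) x[n] · ω_8^(nk)
where ω_8 = e^(-2πi/8)

Computing each X[k]:
X[0] = -3
X[1] = -2.3640-0.1213i
X[2] = 6+1i
X[3] = 10.3640-4.1213i
X[4] = -1
X[5] = 10.3640+4.1213i
X[6] = 6-1i
X[7] = -2.3640+0.1213i

X = [-3, -2.3640-0.1213i, 6+1i, 10.3640-4.1213i, -1, 10.3640+4.1213i, 6-1i, -2.3640+0.1213i]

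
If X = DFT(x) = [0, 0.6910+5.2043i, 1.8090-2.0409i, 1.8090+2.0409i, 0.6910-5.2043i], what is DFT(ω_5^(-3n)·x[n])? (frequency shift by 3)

Modulation property: DFT(ω_5^(-3n)·x[n]) = X[(k-3) mod 5], so circularly shift X by 3 positions.

X[k-3] = [1.8090-2.0409i, 1.8090+2.0409i, 0.6910-5.2043i, 0, 0.6910+5.2043i]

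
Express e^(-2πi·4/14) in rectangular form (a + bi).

ω_14^4 = e^(-2πi·4/14)
= cos(-2π·4/14) + i·sin(-2π·4/14)
= cos(-8π/14) + i·sin(-8π/14)

ω_14^4 = cos(-8π/14) + i·sin(-8π/14) = -0.2225-0.9749i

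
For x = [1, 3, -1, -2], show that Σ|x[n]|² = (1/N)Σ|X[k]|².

Time domain:
Σ|x[n]|² = |1|² + |3|² + |-1|² + |-2|² = 15.0000

Frequency domain:
(1/4)Σ|X[k]|² = (1/4)(|1|² + |2-5i|² + |-1|² + |2+5i|²) = (1/4)·60.0000 = 15.0000

Both sides agree, confirming Parseval's theorem.

Σ|x[n]|² = (1/N)Σ|X[k]|² = 15.0000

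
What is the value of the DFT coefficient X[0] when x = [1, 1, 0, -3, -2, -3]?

X[0] = Σ(n=0 to 5) x[n] · ω_6^0 = Σ x[n]
= (1) + (1) + (0) + (-3) + (-2) + (-3)

X[0] = -6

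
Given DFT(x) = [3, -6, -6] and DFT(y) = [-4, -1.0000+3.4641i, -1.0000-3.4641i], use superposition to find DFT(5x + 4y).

By linearity: DFT(5x + 4y) = 5·DFT(x) + 4·DFT(y)
= 5·[3, -6, -6] + 4·[-4, -1.0000+3.4641i, -1.0000-3.4641i]

Computing element-wise:
Z[0] = 5·(3) + 4·(-4) = -1
Z[1] = 5·(-6) + 4·(-1.0000+3.4641i) = -34.0000+13.8564i
Z[2] = 5·(-6) + 4·(-1.0000-3.4641i) = -34.0000-13.8564i

DFT(5x + 4y) = 5·X + 4·Y = [-1, -34.0000+13.8564i, -34.0000-13.8564i]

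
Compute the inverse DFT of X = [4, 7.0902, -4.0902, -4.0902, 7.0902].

x[n] = (1/5) Σ(k=0 to 4) X[k] · e^(2πikn/5)

Computing each x[n]:
x[0] = 2
x[1] = 3
x[2] = -2
x[3] = -2
x[4] = 3

x = [2, 3, -2, -2, 3]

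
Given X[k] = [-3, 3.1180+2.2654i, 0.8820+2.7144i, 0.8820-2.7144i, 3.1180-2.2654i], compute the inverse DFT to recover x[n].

x[n] = (1/5) Σ(k=0 to 4) X[k] · e^(2πikn/5)

Computing each x[n]:
x[0] = 1
x[1] = -2
x[2] = -1
x[3] = -2
x[4] = 1

x = [1, -2, -1, -2, 1]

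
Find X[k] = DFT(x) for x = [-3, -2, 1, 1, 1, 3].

X[k] = Σ(n=0 to 5) x[n] · ω_6^(nk)
where ω_6 = e^(-2πi/6)

Computing each X[k]:
X[0] = 1
X[1] = -4.5000+4.3301i
X[2] = -3.5000+4.3301i
X[3] = -3
X[4] = -3.5000-4.3301i
X[5] = -4.5000-4.3301i

X = [1, -4.5000+4.3301i, -3.5000+4.3301i, -3, -3.5000-4.3301i, -4.5000-4.3301i]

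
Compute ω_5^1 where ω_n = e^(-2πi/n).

ω_5^1 = e^(-2πi·1/5)
= cos(-2π·1/5) + i·sin(-2π·1/5)
= cos(-2π/5) + i·sin(-2π/5)

ω_5^1 = cos(-2π/5) + i·sin(-2π/5) = 0.3090-0.9511i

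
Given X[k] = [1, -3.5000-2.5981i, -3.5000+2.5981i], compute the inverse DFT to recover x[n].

x[n] = (1/3) Σ(k=0 to 2) X[k] · e^(2πikn/3)

Computing each x[n]:
x[0] = -2
x[1] = 3
x[2] = 0

x = [-2, 3, 0]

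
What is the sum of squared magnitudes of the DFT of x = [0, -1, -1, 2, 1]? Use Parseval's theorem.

Parseval: Σ|x[n]|² = (1/N)Σ|X[k]|², so Σ|X[k]|² = N·Σ|x[n]|² = 5·7.0000

Σ|X[k]|² = N·Σ|x[n]|² = 5·7.0000 = 35.0000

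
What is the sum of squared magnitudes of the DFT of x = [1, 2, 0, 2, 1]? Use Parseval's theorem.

Parseval: Σ|x[n]|² = (1/N)Σ|X[k]|², so Σ|X[k]|² = N·Σ|x[n]|² = 5·10.0000

Σ|X[k]|² = N·Σ|x[n]|² = 5·10.0000 = 50.0000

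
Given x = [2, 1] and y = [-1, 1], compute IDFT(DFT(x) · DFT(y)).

(x ⊛ y)[n] = Σ(m=0 to 1) x[m] · y[(n-m) mod 2]

Computing each output sample:
(x ⊛ y)[0] = -1
(x ⊛ y)[1] = 1

x ⊛ y = [-1, 1]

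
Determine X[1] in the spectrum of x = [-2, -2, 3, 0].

X[1] = Σ(n=0 to 3) x[n] · ω_4^(1n) where ω_4 = e^(-2πi/4)
= (-2)·ω_4^0 + (-2)·ω_4^1 + (3)·ω_4^2 + (0)·ω_4^3

X[1] = -5+2i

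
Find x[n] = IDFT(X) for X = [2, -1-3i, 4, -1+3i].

x[n] = (1/4) Σ(k=0 to 3) X[k] · e^(2πikn/4)

Computing each x[n]:
x[0] = 1
x[1] = 1
x[2] = 2
x[3] = -2

x = [1, 1, 2, -2]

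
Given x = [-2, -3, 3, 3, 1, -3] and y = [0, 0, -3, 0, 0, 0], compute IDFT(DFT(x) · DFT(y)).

(x ⊛ y)[n] = Σ(m=0 to 5) x[m] · y[(n-m) mod 6]

Computing each output sample:
(x ⊛ y)[0] = -3
(x ⊛ y)[1] = 9
(x ⊛ y)[2] = 6
(x ⊛ y)[3] = 9
(x ⊛ y)[4] = -9
(x ⊛ y)[5] = -9

x ⊛ y = [-3, 9, 6, 9, -9, -9]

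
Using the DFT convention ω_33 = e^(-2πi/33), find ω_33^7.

ω_33^7 = e^(-2πi·7/33)
= cos(-2π·7/33) + i·sin(-2π·7/33)
= cos(-14π/33) + i·sin(-14π/33)

ω_33^7 = cos(-14π/33) + i·sin(-14π/33) = 0.2358-0.9718i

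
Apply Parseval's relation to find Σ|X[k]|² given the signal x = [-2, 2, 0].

Parseval: Σ|x[n]|² = (1/N)Σ|X[k]|², so Σ|X[k]|² = N·Σ|x[n]|² = 3·8.0000

Σ|X[k]|² = N·Σ|x[n]|² = 3·8.0000 = 24.0000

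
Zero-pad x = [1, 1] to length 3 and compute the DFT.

Original 2-point DFT: [2, 0]
Zero-padded 3-point DFT provides frequency interpolation.

DFT_3([x, 0, ...]) = [2, 0.5000-0.8660i, 0.5000+0.8660i]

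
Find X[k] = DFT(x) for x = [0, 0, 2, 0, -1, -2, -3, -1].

X[k] = Σ(n=0 to 7) x[n] · ω_8^(nk)
where ω_8 = e^(-2πi/8)

Computing each X[k]:
X[0] = -5
X[1] = 1.7071-7.1213i
X[2] = 1i
X[3] = 0.2929+2.8787i
X[4] = 1
X[5] = 0.2929-2.8787i
X[6] = -1i
X[7] = 1.7071+7.1213i

X = [-5, 1.7071-7.1213i, 1i, 0.2929+2.8787i, 1, 0.2929-2.8787i, -1i, 1.7071+7.1213i]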